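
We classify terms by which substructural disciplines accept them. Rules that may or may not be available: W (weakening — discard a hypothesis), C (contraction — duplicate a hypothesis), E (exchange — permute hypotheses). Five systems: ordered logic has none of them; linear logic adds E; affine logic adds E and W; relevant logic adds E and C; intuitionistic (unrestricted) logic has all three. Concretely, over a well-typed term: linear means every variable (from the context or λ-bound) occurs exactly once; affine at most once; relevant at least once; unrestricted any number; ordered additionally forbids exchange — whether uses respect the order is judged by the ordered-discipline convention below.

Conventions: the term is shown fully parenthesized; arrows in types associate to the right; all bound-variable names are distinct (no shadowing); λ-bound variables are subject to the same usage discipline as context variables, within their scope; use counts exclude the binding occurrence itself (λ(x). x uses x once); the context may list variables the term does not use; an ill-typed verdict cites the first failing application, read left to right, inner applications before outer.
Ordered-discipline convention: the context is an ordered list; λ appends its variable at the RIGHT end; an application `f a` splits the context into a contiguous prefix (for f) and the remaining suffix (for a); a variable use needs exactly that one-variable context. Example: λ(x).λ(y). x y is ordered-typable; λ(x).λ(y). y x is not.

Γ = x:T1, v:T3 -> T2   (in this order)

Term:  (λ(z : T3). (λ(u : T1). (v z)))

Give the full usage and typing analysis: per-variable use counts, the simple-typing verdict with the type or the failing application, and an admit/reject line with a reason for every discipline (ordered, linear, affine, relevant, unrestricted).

counts: x ×0; v ×1; z (bound) ×1; u (bound) ×0
order of uses: v, z
typing: the term checks, with type T3 -> T1 -> T2
ordered: ✗ — x, u left unused
linear: ✗ — x, u left unused
affine: ✓ — none of x, v, z, u used more than once
relevant: ✗ — x, u left unused
unrestricted: ✓ — well-typed at T3 -> T1 -> T2; no restrictions here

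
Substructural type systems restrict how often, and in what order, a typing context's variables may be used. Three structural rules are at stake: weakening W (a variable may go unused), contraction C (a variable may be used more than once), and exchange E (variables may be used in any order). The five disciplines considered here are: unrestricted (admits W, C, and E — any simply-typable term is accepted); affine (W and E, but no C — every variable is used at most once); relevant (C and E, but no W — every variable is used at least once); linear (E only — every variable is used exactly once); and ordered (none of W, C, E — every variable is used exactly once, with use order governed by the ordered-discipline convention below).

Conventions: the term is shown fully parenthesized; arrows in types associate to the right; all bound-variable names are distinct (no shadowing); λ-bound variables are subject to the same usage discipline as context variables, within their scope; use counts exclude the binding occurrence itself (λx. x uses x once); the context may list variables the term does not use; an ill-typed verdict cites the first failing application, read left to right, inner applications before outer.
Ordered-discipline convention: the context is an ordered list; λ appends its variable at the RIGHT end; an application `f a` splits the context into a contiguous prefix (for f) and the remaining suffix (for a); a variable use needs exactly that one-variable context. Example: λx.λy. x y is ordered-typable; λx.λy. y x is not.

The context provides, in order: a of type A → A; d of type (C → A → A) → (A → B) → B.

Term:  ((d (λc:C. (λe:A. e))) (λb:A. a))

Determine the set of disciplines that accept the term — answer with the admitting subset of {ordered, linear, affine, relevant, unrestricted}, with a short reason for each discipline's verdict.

accepted by: none
variable uses: a=1, d=1, c (bound)=0, e (bound)=1, b (bound)=0
use order (left to right): d, e, a
typing: ill-typed: argument of type A → A → A where A → B is required
ordered ✗ (the type mismatch rejects it)
linear ✗ (not simply typable)
affine ✗ (fails simple typing)
relevant ✗ (a type mismatch blocks all five)
unrestricted ✗ (the type mismatch rejects it)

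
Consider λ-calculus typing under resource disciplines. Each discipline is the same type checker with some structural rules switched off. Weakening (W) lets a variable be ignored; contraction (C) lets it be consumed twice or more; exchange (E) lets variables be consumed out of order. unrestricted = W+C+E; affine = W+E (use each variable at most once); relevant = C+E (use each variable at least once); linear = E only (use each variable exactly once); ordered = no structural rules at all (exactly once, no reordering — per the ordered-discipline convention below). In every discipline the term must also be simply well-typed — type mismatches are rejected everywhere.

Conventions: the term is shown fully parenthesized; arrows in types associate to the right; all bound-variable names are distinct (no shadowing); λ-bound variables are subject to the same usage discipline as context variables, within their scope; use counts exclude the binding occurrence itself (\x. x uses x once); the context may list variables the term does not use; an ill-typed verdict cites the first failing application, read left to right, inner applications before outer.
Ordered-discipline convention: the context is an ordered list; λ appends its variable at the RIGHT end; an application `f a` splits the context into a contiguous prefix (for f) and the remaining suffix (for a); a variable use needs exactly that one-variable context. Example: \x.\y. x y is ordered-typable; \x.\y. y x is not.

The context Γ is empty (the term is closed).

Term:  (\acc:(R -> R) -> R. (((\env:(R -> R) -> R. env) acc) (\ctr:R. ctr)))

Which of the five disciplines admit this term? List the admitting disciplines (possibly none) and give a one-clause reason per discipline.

admitted by: ordered, linear, affine, relevant, unrestricted
counts: acc (λ-bound): 1, env (λ-bound): 1, ctr (λ-bound): 1
left-to-right use order: env, acc, ctr
typing: well-typed at ((R -> R) -> R) -> R
ordered: ✓ — one use each (acc, env, ctr); ordered split holds
linear: ✓ — each of acc, env, ctr used exactly once
affine: ✓ — none of acc, env, ctr used more than once
relevant: ✓ — every one of acc, env, ctr appears
unrestricted: ✓ — well-typed at ((R -> R) -> R) -> R; no restrictions here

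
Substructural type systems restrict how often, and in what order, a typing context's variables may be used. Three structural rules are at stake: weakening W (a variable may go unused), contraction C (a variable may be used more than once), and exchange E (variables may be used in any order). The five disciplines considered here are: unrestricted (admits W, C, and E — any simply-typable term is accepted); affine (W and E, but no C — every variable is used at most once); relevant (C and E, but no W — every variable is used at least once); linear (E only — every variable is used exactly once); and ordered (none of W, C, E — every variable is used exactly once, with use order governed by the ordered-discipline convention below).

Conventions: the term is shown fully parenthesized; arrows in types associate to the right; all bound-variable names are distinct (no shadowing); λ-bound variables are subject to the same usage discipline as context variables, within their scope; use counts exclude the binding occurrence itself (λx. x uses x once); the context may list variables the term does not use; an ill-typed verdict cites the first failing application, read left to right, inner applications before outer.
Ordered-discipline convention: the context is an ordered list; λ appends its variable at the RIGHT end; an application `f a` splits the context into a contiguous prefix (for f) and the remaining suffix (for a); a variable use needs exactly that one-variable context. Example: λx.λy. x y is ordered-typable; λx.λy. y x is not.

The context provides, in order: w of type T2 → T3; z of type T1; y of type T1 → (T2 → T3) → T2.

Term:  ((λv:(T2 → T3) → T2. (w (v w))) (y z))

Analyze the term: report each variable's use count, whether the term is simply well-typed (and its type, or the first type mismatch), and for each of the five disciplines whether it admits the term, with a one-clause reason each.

counts: w=2, z=1, y=1, v (bound)=1
use order (left to right): w, v, w, y, z
typing: ✓ — T3
ordered: ✗, needs contraction — w ×2
linear: ✗, needs contraction — w ×2
affine: ✗, needs contraction — w ×2
relevant: ✓, none of w, z, y, v goes unused
unrestricted: ✓, simply typable at T3; W, C, E all held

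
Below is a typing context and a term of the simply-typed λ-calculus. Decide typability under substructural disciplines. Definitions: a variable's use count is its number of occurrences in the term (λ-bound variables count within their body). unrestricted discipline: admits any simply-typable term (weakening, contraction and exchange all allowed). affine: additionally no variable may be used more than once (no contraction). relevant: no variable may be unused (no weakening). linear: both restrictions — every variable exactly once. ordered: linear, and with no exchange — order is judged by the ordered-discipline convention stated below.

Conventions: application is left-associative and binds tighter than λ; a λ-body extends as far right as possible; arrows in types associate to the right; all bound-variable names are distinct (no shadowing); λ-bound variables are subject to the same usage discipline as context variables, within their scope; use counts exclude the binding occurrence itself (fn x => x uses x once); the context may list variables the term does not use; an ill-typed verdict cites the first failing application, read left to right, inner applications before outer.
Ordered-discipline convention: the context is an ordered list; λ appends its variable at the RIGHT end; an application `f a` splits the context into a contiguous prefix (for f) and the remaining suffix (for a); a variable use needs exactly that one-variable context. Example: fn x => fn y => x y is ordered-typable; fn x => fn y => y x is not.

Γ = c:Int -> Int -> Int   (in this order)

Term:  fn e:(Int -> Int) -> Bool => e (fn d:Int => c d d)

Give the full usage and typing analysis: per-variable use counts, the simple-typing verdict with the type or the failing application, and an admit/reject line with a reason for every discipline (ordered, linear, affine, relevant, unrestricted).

use counts: c ×1, e (λ-bound) ×1, d (λ-bound) ×2
left-to-right use order: e, c, d, d
typing: well-typed — term : ((Int -> Int) -> Bool) -> Bool
ordered: ✗ — d ×2 used more than once (contraction)
linear: ✗ — d ×2 used more than once (contraction)
affine: ✗ — d ×2 used more than once (contraction)
relevant: ✓ — none of c, e, d goes unused
unrestricted: ✓ — type-checks (((Int -> Int) -> Bool) -> Bool) and nothing is barred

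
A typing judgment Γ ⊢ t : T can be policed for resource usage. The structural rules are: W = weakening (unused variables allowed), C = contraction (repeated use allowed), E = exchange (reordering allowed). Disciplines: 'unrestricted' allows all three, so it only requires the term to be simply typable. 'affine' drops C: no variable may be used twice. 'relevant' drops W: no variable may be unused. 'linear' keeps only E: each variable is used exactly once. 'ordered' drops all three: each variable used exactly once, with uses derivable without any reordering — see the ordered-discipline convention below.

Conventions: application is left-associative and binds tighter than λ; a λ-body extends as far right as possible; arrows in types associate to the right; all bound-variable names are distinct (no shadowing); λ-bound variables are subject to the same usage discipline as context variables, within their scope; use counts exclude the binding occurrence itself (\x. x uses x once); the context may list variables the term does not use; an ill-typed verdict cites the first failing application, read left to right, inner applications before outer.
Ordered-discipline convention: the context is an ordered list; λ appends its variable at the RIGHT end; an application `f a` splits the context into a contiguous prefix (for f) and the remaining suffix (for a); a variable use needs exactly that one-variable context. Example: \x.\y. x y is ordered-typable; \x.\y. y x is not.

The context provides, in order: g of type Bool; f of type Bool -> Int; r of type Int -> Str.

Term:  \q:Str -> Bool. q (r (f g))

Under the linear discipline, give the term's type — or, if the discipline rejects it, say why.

term : (Str -> Bool) -> Bool
variable uses: g: 1, f: 1, r: 1, q (λ-bound): 1
order of uses: q, r, f, g
typing: the term checks, with type (Str -> Bool) -> Bool
summary: ordered ✗, linear ✓, affine ✓, relevant ✓, unrestricted ✓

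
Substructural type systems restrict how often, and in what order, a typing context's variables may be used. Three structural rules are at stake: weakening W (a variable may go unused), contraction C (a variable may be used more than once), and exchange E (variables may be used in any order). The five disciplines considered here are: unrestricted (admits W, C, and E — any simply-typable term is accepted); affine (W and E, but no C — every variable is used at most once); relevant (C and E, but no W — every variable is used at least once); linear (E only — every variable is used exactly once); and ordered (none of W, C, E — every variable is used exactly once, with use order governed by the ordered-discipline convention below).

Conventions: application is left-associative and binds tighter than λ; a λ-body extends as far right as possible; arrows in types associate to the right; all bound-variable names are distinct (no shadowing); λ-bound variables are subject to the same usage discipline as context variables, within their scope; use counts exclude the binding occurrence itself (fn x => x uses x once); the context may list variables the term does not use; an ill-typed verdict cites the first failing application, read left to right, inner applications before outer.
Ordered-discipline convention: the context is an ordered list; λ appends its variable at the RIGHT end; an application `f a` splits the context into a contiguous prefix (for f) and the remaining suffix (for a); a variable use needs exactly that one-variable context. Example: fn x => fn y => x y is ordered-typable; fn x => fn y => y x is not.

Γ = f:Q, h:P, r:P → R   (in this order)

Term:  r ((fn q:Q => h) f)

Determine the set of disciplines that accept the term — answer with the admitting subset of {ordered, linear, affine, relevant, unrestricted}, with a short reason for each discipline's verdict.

admitted by: affine, unrestricted
counts: f: 1; h: 1; r: 1; q [bound]: 0
left-to-right use order: r, h, f
typing: well-typed — term : R
ordered ✗ (q left unused)
linear ✗ (q left unused)
affine ✓ (none of f, h, r, q used more than once)
relevant ✗ (q left unused)
unrestricted ✓ (simply typable at R; W, C, E all held)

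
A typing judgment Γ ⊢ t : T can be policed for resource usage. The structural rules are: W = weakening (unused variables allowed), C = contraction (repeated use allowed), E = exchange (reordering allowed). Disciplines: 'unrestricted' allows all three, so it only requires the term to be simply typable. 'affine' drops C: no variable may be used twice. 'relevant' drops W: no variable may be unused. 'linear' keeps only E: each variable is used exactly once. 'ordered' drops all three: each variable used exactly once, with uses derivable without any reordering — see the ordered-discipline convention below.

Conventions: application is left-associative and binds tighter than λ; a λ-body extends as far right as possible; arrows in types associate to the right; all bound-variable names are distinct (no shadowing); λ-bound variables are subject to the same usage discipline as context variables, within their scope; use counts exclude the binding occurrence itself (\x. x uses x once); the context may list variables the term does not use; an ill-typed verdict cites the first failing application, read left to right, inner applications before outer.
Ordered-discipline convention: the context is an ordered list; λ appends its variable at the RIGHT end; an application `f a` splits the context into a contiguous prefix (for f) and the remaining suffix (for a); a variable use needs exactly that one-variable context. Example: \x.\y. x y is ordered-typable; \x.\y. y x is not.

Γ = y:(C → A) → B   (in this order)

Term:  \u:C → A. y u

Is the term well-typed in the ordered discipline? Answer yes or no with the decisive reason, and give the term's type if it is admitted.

yes — single-use (y, u), ordered derivation ok; term : (C → A) → B
use counts: y: 1; u (λ-bound): 1
left-to-right use order: y, u
typing: well-typed — term : (C → A) → B
across the five disciplines: ordered ✓, linear ✓, affine ✓, relevant ✓, unrestricted ✓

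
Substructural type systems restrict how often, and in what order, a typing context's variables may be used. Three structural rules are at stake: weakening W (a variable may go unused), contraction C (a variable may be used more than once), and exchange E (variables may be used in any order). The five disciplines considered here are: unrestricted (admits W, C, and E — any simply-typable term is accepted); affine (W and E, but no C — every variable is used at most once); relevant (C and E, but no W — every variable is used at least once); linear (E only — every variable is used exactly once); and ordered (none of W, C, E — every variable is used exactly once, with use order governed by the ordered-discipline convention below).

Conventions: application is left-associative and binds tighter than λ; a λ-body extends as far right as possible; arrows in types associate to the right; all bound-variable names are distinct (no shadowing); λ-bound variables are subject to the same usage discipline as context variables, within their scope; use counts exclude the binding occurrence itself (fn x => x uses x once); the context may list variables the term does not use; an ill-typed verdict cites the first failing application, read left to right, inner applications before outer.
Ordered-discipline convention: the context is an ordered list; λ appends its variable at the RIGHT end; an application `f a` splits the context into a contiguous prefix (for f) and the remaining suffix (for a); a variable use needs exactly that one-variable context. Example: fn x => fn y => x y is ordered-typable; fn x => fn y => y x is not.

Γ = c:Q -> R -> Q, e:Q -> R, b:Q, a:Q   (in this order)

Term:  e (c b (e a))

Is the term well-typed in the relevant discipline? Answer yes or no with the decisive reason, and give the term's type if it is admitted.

yes — c, e, b, a: all used, weakening unneeded; term : R
usage: c: 1; e: 2; b: 1; a: 1
use order (left to right): e, c, b, e, a
typing: ✓ — R
summary: ordered ✗, linear ✗, affine ✗, relevant ✓, unrestricted ✓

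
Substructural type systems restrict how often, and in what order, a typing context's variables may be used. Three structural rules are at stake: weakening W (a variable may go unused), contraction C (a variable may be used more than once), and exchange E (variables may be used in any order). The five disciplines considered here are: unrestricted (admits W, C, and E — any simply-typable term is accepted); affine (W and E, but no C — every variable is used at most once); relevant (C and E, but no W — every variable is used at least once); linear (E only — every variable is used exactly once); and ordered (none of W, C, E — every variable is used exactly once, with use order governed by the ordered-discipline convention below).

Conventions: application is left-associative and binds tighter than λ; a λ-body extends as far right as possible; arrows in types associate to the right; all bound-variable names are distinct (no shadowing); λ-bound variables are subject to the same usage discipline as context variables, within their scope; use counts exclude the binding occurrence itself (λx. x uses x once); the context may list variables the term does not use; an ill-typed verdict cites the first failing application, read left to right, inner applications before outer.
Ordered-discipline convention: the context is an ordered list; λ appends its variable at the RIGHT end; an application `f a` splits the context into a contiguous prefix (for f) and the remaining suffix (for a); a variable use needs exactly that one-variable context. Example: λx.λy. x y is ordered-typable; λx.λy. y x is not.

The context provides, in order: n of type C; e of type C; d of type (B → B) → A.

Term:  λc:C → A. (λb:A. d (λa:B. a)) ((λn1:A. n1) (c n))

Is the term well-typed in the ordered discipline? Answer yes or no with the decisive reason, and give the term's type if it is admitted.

no — unused: e, b — weakening required
usage: n: 1, e: 0, d: 1, c [bound]: 1, b [bound]: 0, a [bound]: 1, n1 [bound]: 1
uses in reading order: d, a, n1, c, n
typing: well-typed — term : (C → A) → A
per-discipline verdicts: ordered ✗, linear ✗, affine ✓, relevant ✗, unrestricted ✓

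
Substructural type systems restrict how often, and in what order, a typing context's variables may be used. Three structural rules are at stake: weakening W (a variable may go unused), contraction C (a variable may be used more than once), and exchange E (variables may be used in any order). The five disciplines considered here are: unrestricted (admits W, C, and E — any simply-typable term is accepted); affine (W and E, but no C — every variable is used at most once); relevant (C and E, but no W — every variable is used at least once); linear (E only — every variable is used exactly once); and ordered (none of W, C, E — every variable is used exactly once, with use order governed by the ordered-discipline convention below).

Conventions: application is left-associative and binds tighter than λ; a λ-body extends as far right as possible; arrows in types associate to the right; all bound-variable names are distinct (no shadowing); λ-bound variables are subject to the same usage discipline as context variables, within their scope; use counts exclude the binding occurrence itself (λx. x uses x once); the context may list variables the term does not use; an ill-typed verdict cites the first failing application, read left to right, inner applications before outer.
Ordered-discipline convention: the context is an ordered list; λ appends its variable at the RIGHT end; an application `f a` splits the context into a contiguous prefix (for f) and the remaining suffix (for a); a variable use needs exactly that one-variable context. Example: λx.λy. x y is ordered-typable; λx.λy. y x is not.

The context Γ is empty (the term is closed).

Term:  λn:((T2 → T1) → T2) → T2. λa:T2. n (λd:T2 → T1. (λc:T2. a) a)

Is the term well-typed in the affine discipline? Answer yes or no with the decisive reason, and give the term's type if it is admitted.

no — needs contraction — a ×2
counts: n (bound): 1; a (bound): 2; d (bound): 0; c (bound): 0
use order (left to right): n, a, a
typing: the term checks, with type (((T2 → T1) → T2) → T2) → T2 → T2
all disciplines: ordered ✗ · linear ✗ · affine ✗ · relevant ✗ · unrestricted ✓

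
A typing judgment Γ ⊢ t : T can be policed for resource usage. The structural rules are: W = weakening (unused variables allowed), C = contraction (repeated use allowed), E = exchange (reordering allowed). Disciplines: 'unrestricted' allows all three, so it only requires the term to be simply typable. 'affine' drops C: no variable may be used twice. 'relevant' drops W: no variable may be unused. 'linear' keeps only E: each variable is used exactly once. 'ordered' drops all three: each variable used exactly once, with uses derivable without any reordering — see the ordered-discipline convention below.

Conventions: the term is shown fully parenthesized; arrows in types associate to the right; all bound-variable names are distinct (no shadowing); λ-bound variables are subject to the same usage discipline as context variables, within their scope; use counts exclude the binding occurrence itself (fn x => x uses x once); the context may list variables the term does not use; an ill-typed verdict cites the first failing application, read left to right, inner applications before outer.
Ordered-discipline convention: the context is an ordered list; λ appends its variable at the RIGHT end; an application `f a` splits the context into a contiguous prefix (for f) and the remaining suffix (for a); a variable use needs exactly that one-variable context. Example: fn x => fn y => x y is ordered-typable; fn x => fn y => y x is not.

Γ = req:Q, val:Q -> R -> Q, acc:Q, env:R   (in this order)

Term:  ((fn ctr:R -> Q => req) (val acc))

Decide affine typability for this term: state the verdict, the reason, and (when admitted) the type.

yes — req, val, acc, env, ctr: no repeats, contraction unneeded; term : Q
use counts: req: 1; val: 1; acc: 1; env: 0; ctr (bound): 0
left-to-right use order: req, val, acc
typing: well-typed at Q
summary: ordered ✗; linear ✗; affine ✓; relevant ✗; unrestricted ✓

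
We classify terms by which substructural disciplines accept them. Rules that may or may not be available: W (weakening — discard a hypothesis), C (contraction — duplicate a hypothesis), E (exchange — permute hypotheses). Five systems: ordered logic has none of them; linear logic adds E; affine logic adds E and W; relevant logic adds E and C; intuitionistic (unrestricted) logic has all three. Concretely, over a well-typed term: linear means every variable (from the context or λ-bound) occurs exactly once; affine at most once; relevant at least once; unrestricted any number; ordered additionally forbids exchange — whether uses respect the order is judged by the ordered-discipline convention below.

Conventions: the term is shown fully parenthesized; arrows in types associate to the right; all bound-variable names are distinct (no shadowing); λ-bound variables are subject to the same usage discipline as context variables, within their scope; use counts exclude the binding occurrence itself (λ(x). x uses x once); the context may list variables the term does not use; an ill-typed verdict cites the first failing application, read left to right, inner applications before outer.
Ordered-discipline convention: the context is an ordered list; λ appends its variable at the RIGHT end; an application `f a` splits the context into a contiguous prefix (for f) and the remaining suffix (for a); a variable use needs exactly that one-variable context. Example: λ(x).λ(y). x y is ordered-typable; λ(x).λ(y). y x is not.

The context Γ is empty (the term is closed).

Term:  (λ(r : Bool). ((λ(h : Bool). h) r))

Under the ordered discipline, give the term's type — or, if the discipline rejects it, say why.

term : Bool → Bool
usage: r [bound] ×1, h [bound] ×1
uses in reading order: h, r
typing: well-typed — term : Bool → Bool
per-discipline verdicts: ordered ✓, linear ✓, affine ✓, relevant ✓, unrestricted ✓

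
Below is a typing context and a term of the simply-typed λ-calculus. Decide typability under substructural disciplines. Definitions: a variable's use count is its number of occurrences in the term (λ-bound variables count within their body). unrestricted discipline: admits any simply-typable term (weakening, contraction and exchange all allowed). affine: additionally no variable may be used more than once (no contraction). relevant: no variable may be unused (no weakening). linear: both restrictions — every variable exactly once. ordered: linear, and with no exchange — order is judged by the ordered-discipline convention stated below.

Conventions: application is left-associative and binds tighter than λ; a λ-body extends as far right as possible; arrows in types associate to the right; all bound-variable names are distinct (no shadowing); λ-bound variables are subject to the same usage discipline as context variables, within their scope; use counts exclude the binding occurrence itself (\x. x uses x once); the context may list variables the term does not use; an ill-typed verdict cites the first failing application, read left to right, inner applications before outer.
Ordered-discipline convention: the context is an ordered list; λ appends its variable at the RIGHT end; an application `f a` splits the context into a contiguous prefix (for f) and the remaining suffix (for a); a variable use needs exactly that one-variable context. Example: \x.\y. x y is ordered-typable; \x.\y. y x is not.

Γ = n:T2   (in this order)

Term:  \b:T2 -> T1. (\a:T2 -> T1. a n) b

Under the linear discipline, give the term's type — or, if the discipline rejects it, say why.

term : (T2 -> T1) -> T1
use counts: n ×1; b (λ-bound) ×1; a (λ-bound) ×1
uses in reading order: a, n, b
typing: the term checks, with type (T2 -> T1) -> T1
per-discipline verdicts: ordered ✗ | linear ✓ | affine ✓ | relevant ✓ | unrestricted ✓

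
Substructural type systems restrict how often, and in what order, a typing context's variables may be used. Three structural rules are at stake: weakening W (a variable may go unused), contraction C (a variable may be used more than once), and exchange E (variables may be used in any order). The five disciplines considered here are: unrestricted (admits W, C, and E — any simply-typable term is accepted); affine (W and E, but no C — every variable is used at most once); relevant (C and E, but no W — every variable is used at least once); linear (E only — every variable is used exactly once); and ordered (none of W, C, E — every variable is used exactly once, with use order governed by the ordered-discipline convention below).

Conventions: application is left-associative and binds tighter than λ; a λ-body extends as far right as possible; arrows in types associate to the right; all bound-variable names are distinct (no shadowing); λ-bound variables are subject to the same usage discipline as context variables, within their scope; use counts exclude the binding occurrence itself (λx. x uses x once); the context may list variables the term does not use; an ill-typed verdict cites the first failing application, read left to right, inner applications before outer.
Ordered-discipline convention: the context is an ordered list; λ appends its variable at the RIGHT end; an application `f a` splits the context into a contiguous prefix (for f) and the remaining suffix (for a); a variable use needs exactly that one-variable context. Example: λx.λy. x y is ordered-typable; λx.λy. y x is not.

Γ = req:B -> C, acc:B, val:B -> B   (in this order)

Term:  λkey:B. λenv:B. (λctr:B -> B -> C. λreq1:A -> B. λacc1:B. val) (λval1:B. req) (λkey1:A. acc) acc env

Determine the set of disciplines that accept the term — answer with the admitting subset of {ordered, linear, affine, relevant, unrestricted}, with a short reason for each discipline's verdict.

admitted in: unrestricted
usage: req=1, acc=2, val=1, key [bound]=0, env [bound]=1, ctr [bound]=0, req1 [bound]=0, acc1 [bound]=0, val1 [bound]=0, key1 [bound]=0
left-to-right use order: val, req, acc, acc, env
typing: ✓ — B -> B -> B
ordered: ✗, acc ×2 used more than once (contraction); needs weakening: key, ctr, req1, acc1, val1, key1 unused
linear: ✗, acc ×2 used more than once (contraction); needs weakening: key, ctr, req1, acc1, val1, key1 unused
affine: ✗, acc ×2 used more than once (contraction)
relevant: ✗, needs weakening: key, ctr, req1, acc1, val1, key1 unused
unrestricted: ✓, type-checks (B -> B -> B) and nothing is barred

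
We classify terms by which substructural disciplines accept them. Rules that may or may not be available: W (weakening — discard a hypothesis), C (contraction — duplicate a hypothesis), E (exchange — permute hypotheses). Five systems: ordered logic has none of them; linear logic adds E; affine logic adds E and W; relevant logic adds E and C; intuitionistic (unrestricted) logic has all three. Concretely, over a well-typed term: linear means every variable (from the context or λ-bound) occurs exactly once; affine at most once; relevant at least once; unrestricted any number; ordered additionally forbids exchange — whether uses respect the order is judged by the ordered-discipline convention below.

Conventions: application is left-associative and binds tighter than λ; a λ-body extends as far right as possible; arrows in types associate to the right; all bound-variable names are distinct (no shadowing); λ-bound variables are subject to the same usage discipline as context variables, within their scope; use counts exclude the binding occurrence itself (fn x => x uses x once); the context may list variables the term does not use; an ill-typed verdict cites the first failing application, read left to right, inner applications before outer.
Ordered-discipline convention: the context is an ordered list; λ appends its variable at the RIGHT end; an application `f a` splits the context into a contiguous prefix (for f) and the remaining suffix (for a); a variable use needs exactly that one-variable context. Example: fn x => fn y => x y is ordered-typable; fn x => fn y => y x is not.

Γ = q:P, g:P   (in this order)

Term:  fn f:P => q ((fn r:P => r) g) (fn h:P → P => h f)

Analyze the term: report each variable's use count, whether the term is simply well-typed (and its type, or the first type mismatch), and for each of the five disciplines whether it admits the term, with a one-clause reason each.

use counts: q=1, g=1, f (bound)=1, r (bound)=1, h (bound)=1
use order (left to right): q, r, g, h, f
typing: ill-typed: non-function type P applied to an argument
ordered ✗ (not simply typable)
linear ✗ (fails simple typing)
affine ✗ (a type mismatch blocks all five)
relevant ✗ (the type mismatch rejects it)
unrestricted ✗ (not simply typable)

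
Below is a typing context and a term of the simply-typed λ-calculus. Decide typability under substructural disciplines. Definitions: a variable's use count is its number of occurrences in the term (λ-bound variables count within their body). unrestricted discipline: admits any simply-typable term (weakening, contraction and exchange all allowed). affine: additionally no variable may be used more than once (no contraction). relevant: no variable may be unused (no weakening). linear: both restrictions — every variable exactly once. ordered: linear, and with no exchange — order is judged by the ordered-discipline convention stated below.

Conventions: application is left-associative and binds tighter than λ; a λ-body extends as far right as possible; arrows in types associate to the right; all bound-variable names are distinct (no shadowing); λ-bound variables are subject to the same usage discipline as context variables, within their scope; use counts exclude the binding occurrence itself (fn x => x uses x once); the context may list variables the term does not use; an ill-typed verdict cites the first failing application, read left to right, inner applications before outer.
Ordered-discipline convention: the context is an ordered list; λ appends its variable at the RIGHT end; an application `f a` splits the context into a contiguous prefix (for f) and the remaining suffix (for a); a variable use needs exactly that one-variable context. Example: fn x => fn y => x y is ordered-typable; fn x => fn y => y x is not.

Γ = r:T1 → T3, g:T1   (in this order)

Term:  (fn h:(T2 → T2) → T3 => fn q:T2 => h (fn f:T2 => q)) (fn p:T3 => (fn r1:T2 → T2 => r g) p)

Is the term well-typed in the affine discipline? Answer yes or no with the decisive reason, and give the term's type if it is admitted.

no — not simply typable
usage: r: 1, g: 1, h (λ-bound): 1, q (λ-bound): 1, f (λ-bound): 0, p (λ-bound): 1, r1 (λ-bound): 0
left-to-right use order: h, q, r, g, p
typing: ill-typed: an application expects T2 → T2 but receives T3
summary: ordered ✗, linear ✗, affine ✗, relevant ✗, unrestricted ✗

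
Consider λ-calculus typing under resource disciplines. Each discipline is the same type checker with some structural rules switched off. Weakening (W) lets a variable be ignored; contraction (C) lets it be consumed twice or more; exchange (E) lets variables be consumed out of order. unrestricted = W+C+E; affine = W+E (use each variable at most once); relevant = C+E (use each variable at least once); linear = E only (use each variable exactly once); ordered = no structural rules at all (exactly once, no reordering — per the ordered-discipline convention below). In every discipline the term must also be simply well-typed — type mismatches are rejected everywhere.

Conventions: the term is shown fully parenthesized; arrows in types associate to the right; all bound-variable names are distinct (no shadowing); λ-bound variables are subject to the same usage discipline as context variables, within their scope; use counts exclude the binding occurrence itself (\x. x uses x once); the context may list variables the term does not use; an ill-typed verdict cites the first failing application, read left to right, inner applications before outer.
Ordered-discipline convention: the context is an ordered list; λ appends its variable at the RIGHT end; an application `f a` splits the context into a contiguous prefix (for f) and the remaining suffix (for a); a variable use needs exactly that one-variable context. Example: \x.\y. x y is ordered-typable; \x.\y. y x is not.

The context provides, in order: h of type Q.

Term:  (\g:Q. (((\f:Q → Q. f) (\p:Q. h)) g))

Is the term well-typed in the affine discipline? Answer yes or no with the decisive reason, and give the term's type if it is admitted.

yes — none of h, g, f, p used more than once; term : Q → Q
counts: h ×1, g [bound] ×1, f [bound] ×1, p [bound] ×0
use order (left to right): f, h, g
typing: the term checks, with type Q → Q
all disciplines: ordered ✗; linear ✗; affine ✓; relevant ✗; unrestricted ✓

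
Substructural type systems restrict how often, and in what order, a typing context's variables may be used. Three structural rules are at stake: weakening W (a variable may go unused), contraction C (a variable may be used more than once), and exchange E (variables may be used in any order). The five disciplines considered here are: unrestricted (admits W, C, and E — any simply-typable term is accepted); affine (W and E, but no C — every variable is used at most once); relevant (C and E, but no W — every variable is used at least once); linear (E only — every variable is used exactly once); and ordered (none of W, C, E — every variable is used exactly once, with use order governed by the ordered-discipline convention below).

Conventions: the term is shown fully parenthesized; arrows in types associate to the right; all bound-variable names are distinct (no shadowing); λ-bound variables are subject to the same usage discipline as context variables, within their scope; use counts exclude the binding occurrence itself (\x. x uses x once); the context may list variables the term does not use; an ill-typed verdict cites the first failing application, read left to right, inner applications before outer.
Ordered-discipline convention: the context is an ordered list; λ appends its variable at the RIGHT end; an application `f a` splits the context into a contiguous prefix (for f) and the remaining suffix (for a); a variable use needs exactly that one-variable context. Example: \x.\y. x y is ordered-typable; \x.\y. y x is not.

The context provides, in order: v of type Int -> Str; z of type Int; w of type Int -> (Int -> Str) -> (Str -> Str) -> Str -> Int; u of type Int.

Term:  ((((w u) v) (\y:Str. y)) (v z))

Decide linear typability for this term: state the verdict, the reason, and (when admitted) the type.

no — needs contraction — v ×2
counts: v: 2, z: 1, w: 1, u: 1, y [bound]: 1
uses in reading order: w, u, v, y, v, z
typing: well-typed at Int
per-discipline verdicts: ordered ✗ | linear ✗ | affine ✗ | relevant ✓ | unrestricted ✓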